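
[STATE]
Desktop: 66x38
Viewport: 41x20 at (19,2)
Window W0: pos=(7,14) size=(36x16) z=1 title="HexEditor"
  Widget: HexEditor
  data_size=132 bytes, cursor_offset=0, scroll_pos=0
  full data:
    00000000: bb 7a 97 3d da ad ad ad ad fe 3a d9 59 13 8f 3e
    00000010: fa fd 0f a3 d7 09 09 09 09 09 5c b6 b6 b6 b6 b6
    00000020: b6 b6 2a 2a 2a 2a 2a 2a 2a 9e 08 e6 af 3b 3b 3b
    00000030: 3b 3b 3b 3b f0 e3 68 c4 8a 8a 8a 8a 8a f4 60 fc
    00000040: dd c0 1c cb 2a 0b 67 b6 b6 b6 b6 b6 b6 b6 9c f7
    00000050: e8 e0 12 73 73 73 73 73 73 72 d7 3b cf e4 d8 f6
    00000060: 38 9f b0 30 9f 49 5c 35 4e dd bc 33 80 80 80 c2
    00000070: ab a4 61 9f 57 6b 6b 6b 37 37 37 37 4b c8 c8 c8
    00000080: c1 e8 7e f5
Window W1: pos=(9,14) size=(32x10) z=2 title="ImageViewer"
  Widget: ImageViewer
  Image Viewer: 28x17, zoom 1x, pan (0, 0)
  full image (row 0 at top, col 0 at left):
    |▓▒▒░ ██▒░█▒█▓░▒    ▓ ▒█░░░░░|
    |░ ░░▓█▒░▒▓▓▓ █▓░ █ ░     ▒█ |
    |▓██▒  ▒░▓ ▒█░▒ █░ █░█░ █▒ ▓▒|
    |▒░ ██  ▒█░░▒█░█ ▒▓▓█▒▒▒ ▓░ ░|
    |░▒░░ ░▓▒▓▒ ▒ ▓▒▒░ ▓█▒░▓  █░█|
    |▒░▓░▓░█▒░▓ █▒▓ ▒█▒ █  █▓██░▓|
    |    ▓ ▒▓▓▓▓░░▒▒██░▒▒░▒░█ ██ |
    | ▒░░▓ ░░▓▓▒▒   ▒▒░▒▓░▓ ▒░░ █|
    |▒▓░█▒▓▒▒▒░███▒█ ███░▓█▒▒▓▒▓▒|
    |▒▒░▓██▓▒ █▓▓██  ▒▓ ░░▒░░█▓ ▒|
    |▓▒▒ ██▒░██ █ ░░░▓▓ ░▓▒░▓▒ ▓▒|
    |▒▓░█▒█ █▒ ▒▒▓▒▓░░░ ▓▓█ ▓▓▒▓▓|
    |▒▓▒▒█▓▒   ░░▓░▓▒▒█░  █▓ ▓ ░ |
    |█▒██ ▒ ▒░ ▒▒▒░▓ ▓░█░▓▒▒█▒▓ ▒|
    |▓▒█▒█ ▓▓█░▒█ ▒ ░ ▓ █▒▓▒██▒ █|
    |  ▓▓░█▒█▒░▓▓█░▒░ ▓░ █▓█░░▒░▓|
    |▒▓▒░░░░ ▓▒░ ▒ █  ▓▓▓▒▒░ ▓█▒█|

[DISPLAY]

                                         
                                         
                                         
                                         
                                         
                                         
                                         
                                         
                                         
                                         
                                         
                                         
━━━━━━━━━━━━━━━━━━━━━┓━┓                 
wer                  ┃ ┃                 
─────────────────────┨─┨                 
█▒█▓░▒    ▓ ▒█░░░░░  ┃ ┃                 
▓▓▓ █▓░ █ ░     ▒█   ┃ ┃                 
 ▒█░▒ █░ █░█░ █▒ ▓▒  ┃ ┃                 
░░▒█░█ ▒▓▓█▒▒▒ ▓░ ░  ┃ ┃                 
▒ ▒ ▓▒▒░ ▓█▒░▓  █░█  ┃ ┃                 


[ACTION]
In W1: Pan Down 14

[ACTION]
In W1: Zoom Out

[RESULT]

                                         
                                         
                                         
                                         
                                         
                                         
                                         
                                         
                                         
                                         
                                         
                                         
━━━━━━━━━━━━━━━━━━━━━┓━┓                 
wer                  ┃ ┃                 
─────────────────────┨─┨                 
░▒█ ▒ ░ ▓ █▒▓▒██▒ █  ┃ ┃                 
░▓▓█░▒░ ▓░ █▓█░░▒░▓  ┃ ┃                 
▒░ ▒ █  ▓▓▓▒▒░ ▓█▒█  ┃ ┃                 
                     ┃ ┃                 
                     ┃ ┃                 


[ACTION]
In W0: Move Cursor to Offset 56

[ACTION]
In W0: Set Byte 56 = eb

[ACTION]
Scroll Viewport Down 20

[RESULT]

░▓▓█░▒░ ▓░ █▓█░░▒░▓  ┃ ┃                 
▒░ ▒ █  ▓▓▓▒▒░ ▓█▒█  ┃ ┃                 
                     ┃ ┃                 
                     ┃ ┃                 
                     ┃ ┃                 
━━━━━━━━━━━━━━━━━━━━━┛ ┃                 
b a4 61 9f 57 6b 6b 6b ┃                 
1 e8 7e f5             ┃                 
                       ┃                 
                       ┃                 
                       ┃                 
━━━━━━━━━━━━━━━━━━━━━━━┛                 
                                         
                                         
                                         
                                         
                                         
                                         
                                         
                                         


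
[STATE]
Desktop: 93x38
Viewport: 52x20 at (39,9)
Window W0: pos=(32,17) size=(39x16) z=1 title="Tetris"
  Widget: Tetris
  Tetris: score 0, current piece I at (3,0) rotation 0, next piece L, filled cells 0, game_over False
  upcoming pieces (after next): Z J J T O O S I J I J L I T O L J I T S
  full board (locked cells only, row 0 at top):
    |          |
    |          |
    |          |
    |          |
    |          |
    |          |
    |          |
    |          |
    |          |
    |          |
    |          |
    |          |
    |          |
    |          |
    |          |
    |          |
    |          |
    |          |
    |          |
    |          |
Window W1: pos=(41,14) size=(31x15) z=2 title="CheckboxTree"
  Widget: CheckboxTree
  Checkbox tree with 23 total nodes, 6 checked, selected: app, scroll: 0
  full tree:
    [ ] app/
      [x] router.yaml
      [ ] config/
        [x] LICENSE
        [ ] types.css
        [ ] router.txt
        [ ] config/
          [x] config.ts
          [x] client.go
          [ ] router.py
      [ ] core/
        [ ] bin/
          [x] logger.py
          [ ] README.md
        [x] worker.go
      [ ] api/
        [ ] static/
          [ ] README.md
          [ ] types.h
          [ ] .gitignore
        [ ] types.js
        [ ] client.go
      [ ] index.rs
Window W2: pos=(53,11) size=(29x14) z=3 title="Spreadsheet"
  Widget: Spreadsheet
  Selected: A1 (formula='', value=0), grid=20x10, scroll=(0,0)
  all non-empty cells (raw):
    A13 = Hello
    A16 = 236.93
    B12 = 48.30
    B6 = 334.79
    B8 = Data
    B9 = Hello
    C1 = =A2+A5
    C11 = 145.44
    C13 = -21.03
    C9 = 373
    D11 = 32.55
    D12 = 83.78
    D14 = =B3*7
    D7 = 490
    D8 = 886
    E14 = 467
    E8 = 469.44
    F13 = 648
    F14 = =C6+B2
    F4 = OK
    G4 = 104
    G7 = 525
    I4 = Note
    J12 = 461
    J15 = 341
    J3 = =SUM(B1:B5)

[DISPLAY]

                                                    
                                                    
              ┏━━━━━━━━━━━━━━━━━━━━━━━━━━━┓         
              ┃ Spreadsheet               ┃         
              ┠───────────────────────────┨         
  ┏━━━━━━━━━━━┃A1:                        ┃         
  ┃ CheckboxTr┃       A       B       C   ┃         
  ┠───────────┃---------------------------┃         
━━┃>[-] app/  ┃  1      [0]       0       ┃         
s ┃   [x] rout┃  2        0       0       ┃         
──┃   [-] conf┃  3        0       0       ┃         
  ┃     [x] LI┃  4        0       0       ┃         
  ┃     [ ] ty┃  5        0       0       ┃         
  ┃     [ ] ro┃  6        0  334.79       ┃         
  ┃     [-] co┃  7        0       0       ┃         
  ┃       [x] ┗━━━━━━━━━━━━━━━━━━━━━━━━━━━┛         
  ┃       [x] client.go         ┃                   
  ┃       [ ] router.py         ┃                   
  ┃   [-] core/                 ┃                   
  ┗━━━━━━━━━━━━━━━━━━━━━━━━━━━━━┛                   


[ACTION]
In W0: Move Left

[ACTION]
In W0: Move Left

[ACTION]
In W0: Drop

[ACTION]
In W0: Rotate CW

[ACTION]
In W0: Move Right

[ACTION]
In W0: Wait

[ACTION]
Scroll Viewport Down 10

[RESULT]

s ┃   [x] rout┃  2        0       0       ┃         
──┃   [-] conf┃  3        0       0       ┃         
  ┃     [x] LI┃  4        0       0       ┃         
  ┃     [ ] ty┃  5        0       0       ┃         
  ┃     [ ] ro┃  6        0  334.79       ┃         
  ┃     [-] co┃  7        0       0       ┃         
  ┃       [x] ┗━━━━━━━━━━━━━━━━━━━━━━━━━━━┛         
  ┃       [x] client.go         ┃                   
  ┃       [ ] router.py         ┃                   
  ┃   [-] core/                 ┃                   
  ┗━━━━━━━━━━━━━━━━━━━━━━━━━━━━━┛                   
    │                          ┃                    
    │                          ┃                    
    │                          ┃                    
━━━━━━━━━━━━━━━━━━━━━━━━━━━━━━━┛                    
                                                    
                                                    
                                                    
                                                    
                                                    


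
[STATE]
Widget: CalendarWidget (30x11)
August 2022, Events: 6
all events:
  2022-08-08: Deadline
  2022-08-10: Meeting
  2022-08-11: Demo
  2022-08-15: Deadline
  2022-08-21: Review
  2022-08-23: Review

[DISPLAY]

         August 2022          
Mo Tu We Th Fr Sa Su          
 1  2  3  4  5  6  7          
 8*  9 10* 11* 12 13 14       
15* 16 17 18 19 20 21*        
22 23* 24 25 26 27 28         
29 30 31                      
                              
                              
                              
                              


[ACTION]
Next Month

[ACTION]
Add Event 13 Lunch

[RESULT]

        September 2022        
Mo Tu We Th Fr Sa Su          
          1  2  3  4          
 5  6  7  8  9 10 11          
12 13* 14 15 16 17 18         
19 20 21 22 23 24 25          
26 27 28 29 30                
                              
                              
                              
                              


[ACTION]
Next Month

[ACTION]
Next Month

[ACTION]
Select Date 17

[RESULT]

        November 2022         
Mo Tu We Th Fr Sa Su          
    1  2  3  4  5  6          
 7  8  9 10 11 12 13          
14 15 16 [17] 18 19 20        
21 22 23 24 25 26 27          
28 29 30                      
                              
                              
                              
                              


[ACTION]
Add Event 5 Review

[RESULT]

        November 2022         
Mo Tu We Th Fr Sa Su          
    1  2  3  4  5*  6         
 7  8  9 10 11 12 13          
14 15 16 [17] 18 19 20        
21 22 23 24 25 26 27          
28 29 30                      
                              
                              
                              
                              


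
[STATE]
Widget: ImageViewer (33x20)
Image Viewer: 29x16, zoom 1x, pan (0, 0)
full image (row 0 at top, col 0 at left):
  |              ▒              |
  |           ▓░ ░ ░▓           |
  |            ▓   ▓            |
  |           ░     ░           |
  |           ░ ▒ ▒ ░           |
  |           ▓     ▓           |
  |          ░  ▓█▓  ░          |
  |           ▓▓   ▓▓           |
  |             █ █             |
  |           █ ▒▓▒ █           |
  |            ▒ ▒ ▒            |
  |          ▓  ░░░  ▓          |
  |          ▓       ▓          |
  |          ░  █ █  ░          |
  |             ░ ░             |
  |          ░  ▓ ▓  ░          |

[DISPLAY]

              ▒                  
           ▓░ ░ ░▓               
            ▓   ▓                
           ░     ░               
           ░ ▒ ▒ ░               
           ▓     ▓               
          ░  ▓█▓  ░              
           ▓▓   ▓▓               
             █ █                 
           █ ▒▓▒ █               
            ▒ ▒ ▒                
          ▓  ░░░  ▓              
          ▓       ▓              
          ░  █ █  ░              
             ░ ░                 
          ░  ▓ ▓  ░              
                                 
                                 
                                 
                                 


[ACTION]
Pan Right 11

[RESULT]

   ▒                             
▓░ ░ ░▓                          
 ▓   ▓                           
░     ░                          
░ ▒ ▒ ░                          
▓     ▓                          
  ▓█▓  ░                         
▓▓   ▓▓                          
  █ █                            
█ ▒▓▒ █                          
 ▒ ▒ ▒                           
  ░░░  ▓                         
       ▓                         
  █ █  ░                         
  ░ ░                            
  ▓ ▓  ░                         
                                 
                                 
                                 
                                 


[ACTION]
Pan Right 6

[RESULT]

                                 
▓                                
                                 
░                                
░                                
▓                                
 ░                               
▓                                
                                 
█                                
                                 
 ▓                               
 ▓                               
 ░                               
                                 
 ░                               
                                 
                                 
                                 
                                 


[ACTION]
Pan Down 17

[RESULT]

                                 
                                 
                                 
                                 
                                 
                                 
                                 
                                 
                                 
                                 
                                 
                                 
                                 
                                 
                                 
                                 
                                 
                                 
                                 
                                 


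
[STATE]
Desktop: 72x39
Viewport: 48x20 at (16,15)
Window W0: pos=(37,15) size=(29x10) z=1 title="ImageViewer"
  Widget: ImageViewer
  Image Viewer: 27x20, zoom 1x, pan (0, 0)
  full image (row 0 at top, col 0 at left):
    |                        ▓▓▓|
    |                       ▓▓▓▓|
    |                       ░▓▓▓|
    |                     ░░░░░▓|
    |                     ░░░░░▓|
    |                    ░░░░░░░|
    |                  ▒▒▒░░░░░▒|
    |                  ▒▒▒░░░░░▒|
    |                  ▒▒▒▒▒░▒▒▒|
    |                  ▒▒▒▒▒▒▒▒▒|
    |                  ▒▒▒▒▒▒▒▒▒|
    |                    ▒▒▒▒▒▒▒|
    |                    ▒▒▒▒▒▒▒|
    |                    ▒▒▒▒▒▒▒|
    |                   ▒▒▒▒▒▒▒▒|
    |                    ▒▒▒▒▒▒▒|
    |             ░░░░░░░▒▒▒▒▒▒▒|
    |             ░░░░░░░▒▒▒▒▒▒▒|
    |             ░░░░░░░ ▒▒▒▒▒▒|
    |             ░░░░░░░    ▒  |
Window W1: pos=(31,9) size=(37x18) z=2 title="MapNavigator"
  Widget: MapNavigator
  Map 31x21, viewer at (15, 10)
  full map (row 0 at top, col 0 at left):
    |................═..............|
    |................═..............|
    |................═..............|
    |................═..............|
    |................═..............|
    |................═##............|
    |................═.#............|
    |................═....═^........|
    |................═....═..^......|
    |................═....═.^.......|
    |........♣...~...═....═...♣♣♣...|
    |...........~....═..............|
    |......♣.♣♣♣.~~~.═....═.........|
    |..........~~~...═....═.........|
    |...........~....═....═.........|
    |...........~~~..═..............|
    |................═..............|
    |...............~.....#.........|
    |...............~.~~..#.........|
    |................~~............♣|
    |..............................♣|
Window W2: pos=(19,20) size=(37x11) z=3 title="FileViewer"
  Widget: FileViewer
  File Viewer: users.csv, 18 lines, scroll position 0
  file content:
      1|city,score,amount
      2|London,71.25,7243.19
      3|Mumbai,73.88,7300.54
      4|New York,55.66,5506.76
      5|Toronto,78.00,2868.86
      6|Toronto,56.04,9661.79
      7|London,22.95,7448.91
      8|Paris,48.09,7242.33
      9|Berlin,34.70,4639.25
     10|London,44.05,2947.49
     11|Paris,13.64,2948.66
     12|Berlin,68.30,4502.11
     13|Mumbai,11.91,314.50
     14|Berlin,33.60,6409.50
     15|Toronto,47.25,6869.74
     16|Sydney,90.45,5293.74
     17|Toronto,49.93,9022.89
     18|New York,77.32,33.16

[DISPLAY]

               ┃  ................═.#...........
               ┃  ................═....═^.......
               ┃  ................═....═..^.....
               ┃  ................═....═.^......
               ┃  ........♣...~..@═....═...♣♣♣..
   ┏━━━━━━━━━━━━━━━━━━━━━━━━━━━━━━━━━━━┓........
   ┃ FileViewer                        ┃........
   ┠───────────────────────────────────┨........
   ┃city,score,amount                 ▲┃........
   ┃London,71.25,7243.19              █┃........
   ┃Mumbai,73.88,7300.54              ░┃........
   ┃New York,55.66,5506.76            ░┃━━━━━━━━
   ┃Toronto,78.00,2868.86             ░┃        
   ┃Toronto,56.04,9661.79             ░┃        
   ┃London,22.95,7448.91              ▼┃        
   ┗━━━━━━━━━━━━━━━━━━━━━━━━━━━━━━━━━━━┛        
                                                
                                                
                                                
                                                


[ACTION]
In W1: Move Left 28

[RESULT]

               ┃                 ...............
               ┃                 ...............
               ┃                 ...............
               ┃                 ...............
               ┃                 @.......♣...~..
   ┏━━━━━━━━━━━━━━━━━━━━━━━━━━━━━━━━━━━┓....~...
   ┃ FileViewer                        ┃.♣♣♣.~~~
   ┠───────────────────────────────────┨...~~~..
   ┃city,score,amount                 ▲┃....~...
   ┃London,71.25,7243.19              █┃....~~~.
   ┃Mumbai,73.88,7300.54              ░┃........
   ┃New York,55.66,5506.76            ░┃━━━━━━━━
   ┃Toronto,78.00,2868.86             ░┃        
   ┃Toronto,56.04,9661.79             ░┃        
   ┃London,22.95,7448.91              ▼┃        
   ┗━━━━━━━━━━━━━━━━━━━━━━━━━━━━━━━━━━━┛        
                                                
                                                
                                                
                                                


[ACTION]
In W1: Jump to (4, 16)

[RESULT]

               ┃             ......♣.♣♣♣.~~~.═..
               ┃             ..........~~~...═..
               ┃             ...........~....═..
               ┃             ...........~~~..═..
               ┃             ....@...........═..
   ┏━━━━━━━━━━━━━━━━━━━━━━━━━━━━━━━━━━━┓....~...
   ┃ FileViewer                        ┃....~.~~
   ┠───────────────────────────────────┨.....~~.
   ┃city,score,amount                 ▲┃........
   ┃London,71.25,7243.19              █┃        
   ┃Mumbai,73.88,7300.54              ░┃        
   ┃New York,55.66,5506.76            ░┃━━━━━━━━
   ┃Toronto,78.00,2868.86             ░┃        
   ┃Toronto,56.04,9661.79             ░┃        
   ┃London,22.95,7448.91              ▼┃        
   ┗━━━━━━━━━━━━━━━━━━━━━━━━━━━━━━━━━━━┛        
                                                
                                                
                                                
                                                


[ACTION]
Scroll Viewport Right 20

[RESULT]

       ┃             ......♣.♣♣♣.~~~.═....═┃    
       ┃             ..........~~~...═....═┃    
       ┃             ...........~....═....═┃    
       ┃             ...........~~~..═.....┃    
       ┃             ....@...........═.....┃    
━━━━━━━━━━━━━━━━━━━━━━━━━━━━━━━┓....~.....#┃    
eViewer                        ┃....~.~~..#┃    
───────────────────────────────┨.....~~....┃    
,score,amount                 ▲┃...........┃    
on,71.25,7243.19              █┃           ┃    
ai,73.88,7300.54              ░┃           ┃    
York,55.66,5506.76            ░┃━━━━━━━━━━━┛    
nto,78.00,2868.86             ░┃                
nto,56.04,9661.79             ░┃                
on,22.95,7448.91              ▼┃                
━━━━━━━━━━━━━━━━━━━━━━━━━━━━━━━┛                
                                                
                                                
                                                
                                                


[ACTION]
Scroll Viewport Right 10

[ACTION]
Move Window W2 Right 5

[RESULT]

       ┃             ......♣.♣♣♣.~~~.═....═┃    
       ┃             ..........~~~...═....═┃    
       ┃             ...........~....═....═┃    
       ┃             ...........~~~..═.....┃    
       ┃             ....@...........═.....┃    
┏━━━━━━━━━━━━━━━━━━━━━━━━━━━━━━━━━━━┓.....#┃    
┃ FileViewer                        ┃.~~..#┃    
┠───────────────────────────────────┨~~....┃    
┃city,score,amount                 ▲┃......┃    
┃London,71.25,7243.19              █┃      ┃    
┃Mumbai,73.88,7300.54              ░┃      ┃    
┃New York,55.66,5506.76            ░┃━━━━━━┛    
┃Toronto,78.00,2868.86             ░┃           
┃Toronto,56.04,9661.79             ░┃           
┃London,22.95,7448.91              ▼┃           
┗━━━━━━━━━━━━━━━━━━━━━━━━━━━━━━━━━━━┛           
                                                
                                                
                                                
                                                


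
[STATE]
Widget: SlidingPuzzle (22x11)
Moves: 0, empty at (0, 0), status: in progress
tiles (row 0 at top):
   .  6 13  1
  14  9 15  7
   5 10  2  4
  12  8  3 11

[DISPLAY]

┌────┬────┬────┬────┐ 
│    │  6 │ 13 │  1 │ 
├────┼────┼────┼────┤ 
│ 14 │  9 │ 15 │  7 │ 
├────┼────┼────┼────┤ 
│  5 │ 10 │  2 │  4 │ 
├────┼────┼────┼────┤ 
│ 12 │  8 │  3 │ 11 │ 
└────┴────┴────┴────┘ 
Moves: 0              
                      


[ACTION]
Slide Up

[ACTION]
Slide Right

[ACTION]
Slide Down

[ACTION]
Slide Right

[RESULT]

┌────┬────┬────┬────┐ 
│    │  6 │ 13 │  1 │ 
├────┼────┼────┼────┤ 
│ 14 │  9 │ 15 │  7 │ 
├────┼────┼────┼────┤ 
│  5 │ 10 │  2 │  4 │ 
├────┼────┼────┼────┤ 
│ 12 │  8 │  3 │ 11 │ 
└────┴────┴────┴────┘ 
Moves: 2              
                      


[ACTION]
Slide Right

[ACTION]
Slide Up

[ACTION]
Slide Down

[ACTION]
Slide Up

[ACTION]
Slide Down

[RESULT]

┌────┬────┬────┬────┐ 
│    │  6 │ 13 │  1 │ 
├────┼────┼────┼────┤ 
│ 14 │  9 │ 15 │  7 │ 
├────┼────┼────┼────┤ 
│  5 │ 10 │  2 │  4 │ 
├────┼────┼────┼────┤ 
│ 12 │  8 │  3 │ 11 │ 
└────┴────┴────┴────┘ 
Moves: 6              
                      


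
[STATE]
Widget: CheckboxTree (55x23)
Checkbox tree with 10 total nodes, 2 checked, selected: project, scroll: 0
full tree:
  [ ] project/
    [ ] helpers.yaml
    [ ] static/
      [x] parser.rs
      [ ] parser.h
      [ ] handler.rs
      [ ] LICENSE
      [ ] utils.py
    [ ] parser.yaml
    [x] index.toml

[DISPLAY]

>[-] project/                                          
   [ ] helpers.yaml                                    
   [-] static/                                         
     [x] parser.rs                                     
     [ ] parser.h                                      
     [ ] handler.rs                                    
     [ ] LICENSE                                       
     [ ] utils.py                                      
   [ ] parser.yaml                                     
   [x] index.toml                                      
                                                       
                                                       
                                                       
                                                       
                                                       
                                                       
                                                       
                                                       
                                                       
                                                       
                                                       
                                                       
                                                       


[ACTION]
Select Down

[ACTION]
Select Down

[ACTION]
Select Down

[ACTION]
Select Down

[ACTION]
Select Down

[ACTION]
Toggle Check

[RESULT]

 [-] project/                                          
   [ ] helpers.yaml                                    
   [-] static/                                         
     [x] parser.rs                                     
     [ ] parser.h                                      
>    [x] handler.rs                                    
     [ ] LICENSE                                       
     [ ] utils.py                                      
   [ ] parser.yaml                                     
   [x] index.toml                                      
                                                       
                                                       
                                                       
                                                       
                                                       
                                                       
                                                       
                                                       
                                                       
                                                       
                                                       
                                                       
                                                       


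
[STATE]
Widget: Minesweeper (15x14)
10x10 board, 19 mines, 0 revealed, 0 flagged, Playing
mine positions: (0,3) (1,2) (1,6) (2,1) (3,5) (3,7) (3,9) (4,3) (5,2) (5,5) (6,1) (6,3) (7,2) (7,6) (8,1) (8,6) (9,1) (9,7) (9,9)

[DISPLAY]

■■■■■■■■■■     
■■■■■■■■■■     
■■■■■■■■■■     
■■■■■■■■■■     
■■■■■■■■■■     
■■■■■■■■■■     
■■■■■■■■■■     
■■■■■■■■■■     
■■■■■■■■■■     
■■■■■■■■■■     
               
               
               
               


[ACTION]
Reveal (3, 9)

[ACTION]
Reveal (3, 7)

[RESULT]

■■■✹■■■■■■     
■■✹■■■✹■■■     
■✹■■■■■■■■     
■■■■■✹■✹■✹     
■■■✹■■■■■■     
■■✹■■✹■■■■     
■✹■✹■■■■■■     
■■✹■■■✹■■■     
■✹■■■■✹■■■     
■✹■■■■■✹■✹     
               
               
               
               


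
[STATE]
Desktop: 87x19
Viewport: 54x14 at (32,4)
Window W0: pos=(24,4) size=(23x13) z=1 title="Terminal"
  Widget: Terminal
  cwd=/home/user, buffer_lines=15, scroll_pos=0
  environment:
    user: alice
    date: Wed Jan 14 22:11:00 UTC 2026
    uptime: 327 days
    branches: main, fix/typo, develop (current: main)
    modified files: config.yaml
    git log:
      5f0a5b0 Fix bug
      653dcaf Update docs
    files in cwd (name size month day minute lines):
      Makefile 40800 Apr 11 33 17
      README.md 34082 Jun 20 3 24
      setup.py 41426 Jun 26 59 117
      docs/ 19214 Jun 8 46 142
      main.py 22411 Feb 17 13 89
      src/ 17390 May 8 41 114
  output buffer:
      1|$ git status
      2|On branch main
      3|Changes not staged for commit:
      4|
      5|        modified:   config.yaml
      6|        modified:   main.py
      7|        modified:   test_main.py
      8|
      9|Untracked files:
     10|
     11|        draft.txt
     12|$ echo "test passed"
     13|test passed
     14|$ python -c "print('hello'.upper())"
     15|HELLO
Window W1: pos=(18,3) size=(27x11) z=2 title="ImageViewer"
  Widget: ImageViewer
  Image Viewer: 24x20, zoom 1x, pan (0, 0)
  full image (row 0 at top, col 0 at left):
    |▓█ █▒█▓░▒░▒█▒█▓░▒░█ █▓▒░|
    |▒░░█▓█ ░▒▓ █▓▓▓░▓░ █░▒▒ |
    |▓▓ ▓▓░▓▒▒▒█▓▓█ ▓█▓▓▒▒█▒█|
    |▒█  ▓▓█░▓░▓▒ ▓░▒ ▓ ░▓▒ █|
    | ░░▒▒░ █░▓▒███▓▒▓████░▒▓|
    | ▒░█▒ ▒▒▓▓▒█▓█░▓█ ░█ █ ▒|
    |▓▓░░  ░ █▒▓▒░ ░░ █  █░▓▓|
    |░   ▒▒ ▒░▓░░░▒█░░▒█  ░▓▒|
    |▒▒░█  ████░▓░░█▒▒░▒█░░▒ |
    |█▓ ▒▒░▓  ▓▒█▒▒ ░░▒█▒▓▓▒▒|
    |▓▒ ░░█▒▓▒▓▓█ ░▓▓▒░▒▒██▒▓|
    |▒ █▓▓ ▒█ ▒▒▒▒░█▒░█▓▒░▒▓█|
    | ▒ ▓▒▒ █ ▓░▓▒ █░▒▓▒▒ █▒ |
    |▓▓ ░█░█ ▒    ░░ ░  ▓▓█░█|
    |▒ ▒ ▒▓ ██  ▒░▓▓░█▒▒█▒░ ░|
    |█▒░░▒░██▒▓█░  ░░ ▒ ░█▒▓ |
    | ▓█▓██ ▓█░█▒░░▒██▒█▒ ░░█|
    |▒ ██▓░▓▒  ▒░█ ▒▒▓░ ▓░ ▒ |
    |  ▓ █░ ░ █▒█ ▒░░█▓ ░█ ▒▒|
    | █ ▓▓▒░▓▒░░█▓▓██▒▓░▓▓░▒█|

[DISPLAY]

            ┃━┓                                       
────────────┨ ┃                                       
█▓░▒░█ █▓▒░ ┃─┨                                       
▓▓░▓░ █░▒▒  ┃ ┃                                       
█ ▓█▓▓▒▒█▒█ ┃ ┃                                       
▓░▒ ▓ ░▓▒ █ ┃o┃                                       
█▓▒▓████░▒▓ ┃ ┃                                       
█░▓█ ░█ █ ▒ ┃c┃                                       
 ░░ █  █░▓▓ ┃m┃                                       
━━━━━━━━━━━━┛t┃                                       
              ┃                                       
ed files:     ┃                                       
━━━━━━━━━━━━━━┛                                       
                                                      


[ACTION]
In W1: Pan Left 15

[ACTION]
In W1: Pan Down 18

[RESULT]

            ┃━┓                                       
────────────┨ ┃                                       
▒░░█▓ ░█ ▒▒ ┃─┨                                       
▓██▒▓░▓▓░▒█ ┃ ┃                                       
            ┃ ┃                                       
            ┃o┃                                       
            ┃ ┃                                       
            ┃c┃                                       
            ┃m┃                                       
━━━━━━━━━━━━┛t┃                                       
              ┃                                       
ed files:     ┃                                       
━━━━━━━━━━━━━━┛                                       
                                                      


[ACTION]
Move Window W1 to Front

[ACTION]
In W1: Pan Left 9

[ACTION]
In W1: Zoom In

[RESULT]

            ┃━┓                                       
────────────┨ ┃                                       
▓    ▓▓▒▒██▒┃─┨                                       
▓    ▓▓▒▒██▒┃ ┃                                       
▒▓▓▒▒▓▓▓▓██ ┃ ┃                                       
▒▓▓▒▒▓▓▓▓██ ┃o┃                                       
▒██  ▒▒▒▒▒▒▒┃ ┃                                       
▒██  ▒▒▒▒▒▒▒┃c┃                                       
 ██  ▓▓░░▓▓▒┃m┃                                       
━━━━━━━━━━━━┛t┃                                       
              ┃                                       
ed files:     ┃                                       
━━━━━━━━━━━━━━┛                                       
                                                      


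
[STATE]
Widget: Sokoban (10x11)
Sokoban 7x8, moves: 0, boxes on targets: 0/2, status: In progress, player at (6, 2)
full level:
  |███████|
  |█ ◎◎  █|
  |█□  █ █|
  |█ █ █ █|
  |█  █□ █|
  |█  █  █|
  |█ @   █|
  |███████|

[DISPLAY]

███████   
█ ◎◎  █   
█□  █ █   
█ █ █ █   
█  █□ █   
█  █  █   
█ @   █   
███████   
Moves: 0  
          
          


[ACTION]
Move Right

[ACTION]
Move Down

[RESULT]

███████   
█ ◎◎  █   
█□  █ █   
█ █ █ █   
█  █□ █   
█  █  █   
█  @  █   
███████   
Moves: 1  
          
          


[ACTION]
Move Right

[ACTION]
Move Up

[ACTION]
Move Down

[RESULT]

███████   
█ ◎◎  █   
█□  █ █   
█ █ █ █   
█  █□ █   
█  █  █   
█   @ █   
███████   
Moves: 4  
          
          


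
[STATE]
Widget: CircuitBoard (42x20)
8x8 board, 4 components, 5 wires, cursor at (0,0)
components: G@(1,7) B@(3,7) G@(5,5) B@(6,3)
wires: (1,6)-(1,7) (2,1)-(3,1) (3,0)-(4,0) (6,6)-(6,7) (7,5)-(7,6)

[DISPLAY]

   0 1 2 3 4 5 6 7                        
0  [.]                                    
                                          
1                           · ─ G         
                                          
2       ·                                 
        │                                 
3   ·   ·                       B         
    │                                     
4   ·                                     
                                          
5                       G                 
                                          
6               B           · ─ ·         
                                          
7                       · ─ ·             
Cursor: (0,0)                             
                                          
                                          
                                          


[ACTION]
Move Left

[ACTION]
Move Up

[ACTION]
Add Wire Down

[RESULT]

   0 1 2 3 4 5 6 7                        
0  [.]                                    
    │                                     
1   ·                       · ─ G         
                                          
2       ·                                 
        │                                 
3   ·   ·                       B         
    │                                     
4   ·                                     
                                          
5                       G                 
                                          
6               B           · ─ ·         
                                          
7                       · ─ ·             
Cursor: (0,0)                             
                                          
                                          
                                          


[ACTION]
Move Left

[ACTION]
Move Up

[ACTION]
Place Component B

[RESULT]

   0 1 2 3 4 5 6 7                        
0  [B]                                    
    │                                     
1   ·                       · ─ G         
                                          
2       ·                                 
        │                                 
3   ·   ·                       B         
    │                                     
4   ·                                     
                                          
5                       G                 
                                          
6               B           · ─ ·         
                                          
7                       · ─ ·             
Cursor: (0,0)                             
                                          
                                          
                                          
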